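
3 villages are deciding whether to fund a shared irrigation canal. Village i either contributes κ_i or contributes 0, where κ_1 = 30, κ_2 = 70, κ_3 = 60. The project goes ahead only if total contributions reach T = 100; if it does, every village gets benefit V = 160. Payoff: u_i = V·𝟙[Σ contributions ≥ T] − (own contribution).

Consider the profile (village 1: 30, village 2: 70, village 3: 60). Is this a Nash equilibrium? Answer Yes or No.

Total = 160 ≥ 100: provided.
Village 1 (pledges 30, payoff 130): dropping to 0 → total 130, payoff 160. Profitable deviation.

No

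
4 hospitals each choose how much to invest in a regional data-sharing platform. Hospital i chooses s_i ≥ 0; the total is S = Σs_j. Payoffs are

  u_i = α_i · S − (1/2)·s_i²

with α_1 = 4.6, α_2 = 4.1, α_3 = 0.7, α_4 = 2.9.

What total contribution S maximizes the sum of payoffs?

49.2

Planner FOC: ∂(Σu_j)/∂s_i = (Σα_j) − s_i = 0, so s_i^SO = Σα_j = 12.3 for every i; S^SO = 49.2.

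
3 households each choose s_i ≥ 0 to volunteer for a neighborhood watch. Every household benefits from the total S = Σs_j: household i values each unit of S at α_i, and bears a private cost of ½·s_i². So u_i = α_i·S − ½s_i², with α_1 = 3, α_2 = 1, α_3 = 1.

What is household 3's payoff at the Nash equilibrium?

Household i's FOC: ∂u_i/∂s_i = α_i − s_i = 0, so s_i* = α_i.
NE contributions = (3, 1, 1); S = 5.
u_3 = α_3·S − ½·(s_3)² = 1·5 − ½·1² = 4.5.

4.5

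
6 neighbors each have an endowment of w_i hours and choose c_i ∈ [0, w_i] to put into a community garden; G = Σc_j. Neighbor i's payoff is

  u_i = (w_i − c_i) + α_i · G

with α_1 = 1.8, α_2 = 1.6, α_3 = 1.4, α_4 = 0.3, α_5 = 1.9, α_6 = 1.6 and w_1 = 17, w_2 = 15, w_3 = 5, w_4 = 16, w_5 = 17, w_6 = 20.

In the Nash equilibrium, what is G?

∂u_i/∂c_i = α_i − 1, so neighbor i contributes w_i if α_i > 1, else 0.
α_i > 1 for i ∈ {1, 2, 3, 5, 6}; NE contributions (17, 15, 5, 0, 17, 20), G = 74.

74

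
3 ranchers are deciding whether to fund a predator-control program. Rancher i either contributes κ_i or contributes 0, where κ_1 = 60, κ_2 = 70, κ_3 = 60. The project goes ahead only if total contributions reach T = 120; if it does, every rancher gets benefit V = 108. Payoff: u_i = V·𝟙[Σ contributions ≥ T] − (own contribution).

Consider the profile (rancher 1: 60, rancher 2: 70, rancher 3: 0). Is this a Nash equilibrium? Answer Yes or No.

Yes

Total = 130 ≥ 120: provided.
Rancher 1 (pledges 60, payoff 48): dropping to 0 → total 70, payoff 0. No gain.
Rancher 2 (pledges 70, payoff 38): dropping to 0 → total 60, payoff 0. No gain.
Rancher 3 (pledges 0, payoff 108): pledging 60 → total 190, payoff 48. No gain.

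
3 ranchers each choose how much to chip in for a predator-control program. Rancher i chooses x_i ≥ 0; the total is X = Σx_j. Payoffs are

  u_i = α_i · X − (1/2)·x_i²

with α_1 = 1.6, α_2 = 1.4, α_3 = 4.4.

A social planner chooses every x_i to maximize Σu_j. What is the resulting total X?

22.2

Planner FOC: ∂(Σu_j)/∂x_i = (Σα_j) − x_i = 0, so x_i^SO = Σα_j = 7.4 for every i; X^SO = 22.2.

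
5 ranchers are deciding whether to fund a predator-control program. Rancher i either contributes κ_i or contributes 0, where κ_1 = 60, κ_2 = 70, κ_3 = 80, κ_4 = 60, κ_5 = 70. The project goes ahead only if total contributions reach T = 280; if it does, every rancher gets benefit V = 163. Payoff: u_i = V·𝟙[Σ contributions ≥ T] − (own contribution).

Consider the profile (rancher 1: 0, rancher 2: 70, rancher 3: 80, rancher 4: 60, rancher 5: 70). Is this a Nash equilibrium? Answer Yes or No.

Total = 280 ≥ 280: provided.
Rancher 1 (pledges 0, payoff 163): pledging 60 → total 340, payoff 103. No gain.
Rancher 2 (pledges 70, payoff 93): dropping to 0 → total 210, payoff 0. No gain.
Rancher 3 (pledges 80, payoff 83): dropping to 0 → total 200, payoff 0. No gain.
Rancher 4 (pledges 60, payoff 103): dropping to 0 → total 220, payoff 0. No gain.
Rancher 5 (pledges 70, payoff 93): dropping to 0 → total 210, payoff 0. No gain.

Yes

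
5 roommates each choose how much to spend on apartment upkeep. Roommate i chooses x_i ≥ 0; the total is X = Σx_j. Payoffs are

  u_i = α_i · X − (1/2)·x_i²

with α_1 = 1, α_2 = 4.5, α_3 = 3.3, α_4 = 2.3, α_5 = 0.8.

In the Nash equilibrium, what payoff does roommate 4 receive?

Roommate i's FOC: ∂u_i/∂x_i = α_i − x_i = 0, so x_i* = α_i.
NE contributions = (1, 4.5, 3.3, 2.3, 0.8); X = 11.9.
u_4 = α_4·X − ½·(x_4)² = 2.3·11.9 − ½·2.3² = 24.725.

24.725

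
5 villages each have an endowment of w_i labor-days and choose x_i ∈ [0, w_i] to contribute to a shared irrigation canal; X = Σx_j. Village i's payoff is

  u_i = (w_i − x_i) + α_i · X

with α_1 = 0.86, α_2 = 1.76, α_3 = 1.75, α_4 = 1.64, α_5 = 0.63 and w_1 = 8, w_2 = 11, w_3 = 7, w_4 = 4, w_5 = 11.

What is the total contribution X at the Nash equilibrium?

22

∂u_i/∂x_i = α_i − 1, so village i contributes w_i if α_i > 1, else 0.
α_i > 1 for i ∈ {2, 3, 4}; NE contributions (0, 11, 7, 4, 0), X = 22.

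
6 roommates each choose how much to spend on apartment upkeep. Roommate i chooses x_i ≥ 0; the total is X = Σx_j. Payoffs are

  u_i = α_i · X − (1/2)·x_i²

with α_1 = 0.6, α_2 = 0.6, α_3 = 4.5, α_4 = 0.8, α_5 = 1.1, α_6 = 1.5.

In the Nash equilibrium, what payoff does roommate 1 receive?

5.28

Roommate i's FOC: ∂u_i/∂x_i = α_i − x_i = 0, so x_i* = α_i.
NE contributions = (0.6, 0.6, 4.5, 0.8, 1.1, 1.5); X = 9.1.
u_1 = α_1·X − ½·(x_1)² = 0.6·9.1 − ½·0.6² = 5.28.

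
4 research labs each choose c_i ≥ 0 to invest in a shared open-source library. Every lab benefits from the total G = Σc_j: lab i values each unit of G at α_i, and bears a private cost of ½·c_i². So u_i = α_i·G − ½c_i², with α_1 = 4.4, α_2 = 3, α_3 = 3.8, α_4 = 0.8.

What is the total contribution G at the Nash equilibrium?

Lab i's FOC: ∂u_i/∂c_i = α_i − c_i = 0, so c_i* = α_i.
NE contributions = (4.4, 3, 3.8, 0.8); G = 12.

12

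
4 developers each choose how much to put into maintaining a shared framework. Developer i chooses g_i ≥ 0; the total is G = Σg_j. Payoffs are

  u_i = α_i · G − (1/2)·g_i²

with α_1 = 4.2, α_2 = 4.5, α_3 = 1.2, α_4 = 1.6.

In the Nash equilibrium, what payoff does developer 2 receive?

Developer i's FOC: ∂u_i/∂g_i = α_i − g_i = 0, so g_i* = α_i.
NE contributions = (4.2, 4.5, 1.2, 1.6); G = 11.5.
u_2 = α_2·G − ½·(g_2)² = 4.5·11.5 − ½·4.5² = 41.625.

41.625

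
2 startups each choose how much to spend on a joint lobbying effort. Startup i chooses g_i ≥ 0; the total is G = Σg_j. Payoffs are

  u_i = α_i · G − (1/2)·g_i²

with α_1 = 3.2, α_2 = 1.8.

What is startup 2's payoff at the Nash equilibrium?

7.38

Startup i's FOC: ∂u_i/∂g_i = α_i − g_i = 0, so g_i* = α_i.
NE contributions = (3.2, 1.8); G = 5.
u_2 = α_2·G − ½·(g_2)² = 1.8·5 − ½·1.8² = 7.38.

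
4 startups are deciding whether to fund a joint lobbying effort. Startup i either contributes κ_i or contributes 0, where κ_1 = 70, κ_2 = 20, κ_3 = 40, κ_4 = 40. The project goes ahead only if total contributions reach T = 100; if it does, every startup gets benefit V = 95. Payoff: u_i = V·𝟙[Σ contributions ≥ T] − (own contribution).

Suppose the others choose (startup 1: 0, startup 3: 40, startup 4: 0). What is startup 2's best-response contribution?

Others' total = 40. Even contributing 20 gives 60 < 100: no benefit either way.
Best response: 0.

0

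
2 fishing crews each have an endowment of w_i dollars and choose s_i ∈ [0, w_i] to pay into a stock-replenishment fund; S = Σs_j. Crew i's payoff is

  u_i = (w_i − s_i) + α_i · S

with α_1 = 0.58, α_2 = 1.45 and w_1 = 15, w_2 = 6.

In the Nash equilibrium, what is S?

6

∂u_i/∂s_i = α_i − 1, so crew i contributes w_i if α_i > 1, else 0.
α_i > 1 for i ∈ {2}; NE contributions (0, 6), S = 6.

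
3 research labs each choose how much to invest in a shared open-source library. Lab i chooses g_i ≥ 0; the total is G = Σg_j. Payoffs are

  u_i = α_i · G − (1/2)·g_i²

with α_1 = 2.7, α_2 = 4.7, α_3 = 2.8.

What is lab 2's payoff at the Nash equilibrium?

Lab i's FOC: ∂u_i/∂g_i = α_i − g_i = 0, so g_i* = α_i.
NE contributions = (2.7, 4.7, 2.8); G = 10.2.
u_2 = α_2·G − ½·(g_2)² = 4.7·10.2 − ½·4.7² = 36.895.

36.895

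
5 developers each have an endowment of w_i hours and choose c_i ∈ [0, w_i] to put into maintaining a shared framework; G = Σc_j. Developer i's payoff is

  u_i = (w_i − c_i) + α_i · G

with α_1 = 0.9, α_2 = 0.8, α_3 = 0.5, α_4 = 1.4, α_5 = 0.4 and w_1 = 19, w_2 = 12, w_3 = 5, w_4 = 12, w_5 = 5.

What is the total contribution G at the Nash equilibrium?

∂u_i/∂c_i = α_i − 1, so developer i contributes w_i if α_i > 1, else 0.
α_i > 1 for i ∈ {4}; NE contributions (0, 0, 0, 12, 0), G = 12.

12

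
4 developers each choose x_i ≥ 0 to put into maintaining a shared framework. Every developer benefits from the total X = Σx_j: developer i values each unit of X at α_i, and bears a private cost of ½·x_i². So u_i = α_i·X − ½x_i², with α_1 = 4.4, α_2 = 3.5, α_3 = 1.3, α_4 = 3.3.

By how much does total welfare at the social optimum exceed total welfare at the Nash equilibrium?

Developer i's FOC: ∂u_i/∂x_i = α_i − x_i = 0, so x_i* = α_i.
NE contributions = (4.4, 3.5, 1.3, 3.3); X = 12.5.
W^NE = (Σα)·X − ½Σα_i² = 12.5² − ½·44.19 = 134.155.
Planner sets x_i = Σα_j = 12.5 for every i, so X^SO = 4·12.5 = 50.
W^SO = (Σα)·X^SO − ½·4·(Σα)² = (4/2)·12.5² = 312.5.
Deadweight loss = W^SO − W^NE = 178.345.

178.345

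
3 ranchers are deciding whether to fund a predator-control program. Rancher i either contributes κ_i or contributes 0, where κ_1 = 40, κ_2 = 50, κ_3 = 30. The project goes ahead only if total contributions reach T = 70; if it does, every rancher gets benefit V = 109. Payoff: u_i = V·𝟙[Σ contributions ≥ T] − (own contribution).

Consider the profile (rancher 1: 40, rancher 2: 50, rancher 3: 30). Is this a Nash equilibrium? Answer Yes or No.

Total = 120 ≥ 70: provided.
Rancher 1 (pledges 40, payoff 69): dropping to 0 → total 80, payoff 109. Profitable deviation.

No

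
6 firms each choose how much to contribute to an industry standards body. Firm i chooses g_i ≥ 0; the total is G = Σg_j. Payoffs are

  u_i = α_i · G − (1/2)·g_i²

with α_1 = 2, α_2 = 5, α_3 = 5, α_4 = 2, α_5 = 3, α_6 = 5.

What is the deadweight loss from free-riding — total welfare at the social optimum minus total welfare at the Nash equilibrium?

1014

Firm i's FOC: ∂u_i/∂g_i = α_i − g_i = 0, so g_i* = α_i.
NE contributions = (2, 5, 5, 2, 3, 5); G = 22.
W^NE = (Σα)·G − ½Σα_i² = 22² − ½·92 = 438.
Planner sets g_i = Σα_j = 22 for every i, so G^SO = 6·22 = 132.
W^SO = (Σα)·G^SO − ½·6·(Σα)² = (6/2)·22² = 1452.
Deadweight loss = W^SO − W^NE = 1014.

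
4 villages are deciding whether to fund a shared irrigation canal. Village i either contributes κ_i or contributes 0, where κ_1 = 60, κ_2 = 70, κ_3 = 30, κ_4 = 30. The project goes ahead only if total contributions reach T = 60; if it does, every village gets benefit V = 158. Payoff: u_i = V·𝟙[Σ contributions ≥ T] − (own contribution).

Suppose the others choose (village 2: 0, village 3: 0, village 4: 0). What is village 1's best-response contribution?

Others' total = 0. Contributing 60 brings total to 60 ≥ 60: gain V − κ_1 = 98.
Best response: 60.

60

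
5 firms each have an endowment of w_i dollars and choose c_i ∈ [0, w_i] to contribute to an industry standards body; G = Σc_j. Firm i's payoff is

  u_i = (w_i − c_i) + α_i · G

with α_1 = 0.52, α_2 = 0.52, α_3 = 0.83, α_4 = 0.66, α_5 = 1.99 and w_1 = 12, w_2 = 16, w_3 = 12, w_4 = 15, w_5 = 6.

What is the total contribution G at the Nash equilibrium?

∂u_i/∂c_i = α_i − 1, so firm i contributes w_i if α_i > 1, else 0.
α_i > 1 for i ∈ {5}; NE contributions (0, 0, 0, 0, 6), G = 6.

6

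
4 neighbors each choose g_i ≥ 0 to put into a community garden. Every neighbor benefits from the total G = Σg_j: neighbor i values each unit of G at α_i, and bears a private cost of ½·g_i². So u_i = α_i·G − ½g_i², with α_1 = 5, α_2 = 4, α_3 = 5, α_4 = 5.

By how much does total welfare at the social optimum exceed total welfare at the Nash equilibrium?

406.5

Neighbor i's FOC: ∂u_i/∂g_i = α_i − g_i = 0, so g_i* = α_i.
NE contributions = (5, 4, 5, 5); G = 19.
W^NE = (Σα)·G − ½Σα_i² = 19² − ½·91 = 315.5.
Planner sets g_i = Σα_j = 19 for every i, so G^SO = 4·19 = 76.
W^SO = (Σα)·G^SO − ½·4·(Σα)² = (4/2)·19² = 722.
Deadweight loss = W^SO − W^NE = 406.5.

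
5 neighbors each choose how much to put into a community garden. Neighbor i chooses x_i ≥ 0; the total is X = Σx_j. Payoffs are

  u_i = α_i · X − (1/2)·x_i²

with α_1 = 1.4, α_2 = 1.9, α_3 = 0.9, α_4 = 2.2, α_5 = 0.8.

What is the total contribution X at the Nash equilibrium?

Neighbor i's FOC: ∂u_i/∂x_i = α_i − x_i = 0, so x_i* = α_i.
NE contributions = (1.4, 1.9, 0.9, 2.2, 0.8); X = 7.2.

7.2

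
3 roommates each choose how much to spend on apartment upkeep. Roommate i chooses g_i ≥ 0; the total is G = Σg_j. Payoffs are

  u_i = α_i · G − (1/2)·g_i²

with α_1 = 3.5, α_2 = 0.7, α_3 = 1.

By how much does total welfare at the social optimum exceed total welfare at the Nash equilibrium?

20.39

Roommate i's FOC: ∂u_i/∂g_i = α_i − g_i = 0, so g_i* = α_i.
NE contributions = (3.5, 0.7, 1); G = 5.2.
W^NE = (Σα)·G − ½Σα_i² = 5.2² − ½·13.74 = 20.17.
Planner sets g_i = Σα_j = 5.2 for every i, so G^SO = 3·5.2 = 15.6.
W^SO = (Σα)·G^SO − ½·3·(Σα)² = (3/2)·5.2² = 40.56.
Deadweight loss = W^SO − W^NE = 20.39.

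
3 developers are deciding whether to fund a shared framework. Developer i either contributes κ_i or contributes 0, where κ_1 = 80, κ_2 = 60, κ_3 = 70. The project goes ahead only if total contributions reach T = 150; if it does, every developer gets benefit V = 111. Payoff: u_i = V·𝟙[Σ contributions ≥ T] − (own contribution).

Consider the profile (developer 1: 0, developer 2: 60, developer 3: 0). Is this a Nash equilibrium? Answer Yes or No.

No

Total = 60 < 150: not provided.
Developer 1 (pledges 0, payoff 0): pledging 80 → total 140, payoff -80. No gain.
Developer 2 (pledges 60, payoff -60): dropping to 0 → total 0, payoff 0. Profitable deviation.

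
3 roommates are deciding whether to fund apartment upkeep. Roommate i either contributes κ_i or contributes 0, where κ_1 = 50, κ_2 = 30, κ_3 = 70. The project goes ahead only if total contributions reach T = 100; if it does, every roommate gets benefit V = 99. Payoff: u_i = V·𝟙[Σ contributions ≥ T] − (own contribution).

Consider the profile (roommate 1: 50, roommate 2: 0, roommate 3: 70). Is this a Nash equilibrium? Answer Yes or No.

Total = 120 ≥ 100: provided.
Roommate 1 (pledges 50, payoff 49): dropping to 0 → total 70, payoff 0. No gain.
Roommate 2 (pledges 0, payoff 99): pledging 30 → total 150, payoff 69. No gain.
Roommate 3 (pledges 70, payoff 29): dropping to 0 → total 50, payoff 0. No gain.

Yes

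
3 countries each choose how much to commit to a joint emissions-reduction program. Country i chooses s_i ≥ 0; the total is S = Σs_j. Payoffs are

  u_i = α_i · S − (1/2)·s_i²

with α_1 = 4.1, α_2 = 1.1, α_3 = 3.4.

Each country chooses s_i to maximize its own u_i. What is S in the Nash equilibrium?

Country i's FOC: ∂u_i/∂s_i = α_i − s_i = 0, so s_i* = α_i.
NE contributions = (4.1, 1.1, 3.4); S = 8.6.

8.6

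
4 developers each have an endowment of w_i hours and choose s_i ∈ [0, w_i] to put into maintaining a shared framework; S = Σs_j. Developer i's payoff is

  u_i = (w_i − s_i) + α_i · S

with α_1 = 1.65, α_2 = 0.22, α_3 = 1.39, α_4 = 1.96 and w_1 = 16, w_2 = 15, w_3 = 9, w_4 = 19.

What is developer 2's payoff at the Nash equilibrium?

∂u_i/∂s_i = α_i − 1, so developer i contributes w_i if α_i > 1, else 0.
α_i > 1 for i ∈ {1, 3, 4}; NE contributions (16, 0, 9, 19), S = 44.
u_2 = (15 − 0) + 0.22·44 = 24.68.

24.68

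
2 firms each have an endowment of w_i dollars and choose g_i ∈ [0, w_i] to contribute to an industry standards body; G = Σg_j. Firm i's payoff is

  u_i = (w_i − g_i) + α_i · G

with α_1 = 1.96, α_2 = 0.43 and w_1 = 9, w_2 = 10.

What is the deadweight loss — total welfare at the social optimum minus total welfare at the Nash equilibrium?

13.9

∂u_i/∂g_i = α_i − 1, so firm i contributes w_i if α_i > 1, else 0.
α_i > 1 for i ∈ {1}; NE contributions (9, 0), G = 9.
W^NE = Σw_i − G^NE + (Σα_i)·G^NE = 19 + 1.39·9 = 31.51.
Planner: ∂(Σu_j)/∂g_i = Σα_j − 1 = 1.39 > 0, so everyone contributes w_i; G^SO = 19, W^SO = 19 + 1.39·19 = 45.41.
Deadweight loss = 13.9.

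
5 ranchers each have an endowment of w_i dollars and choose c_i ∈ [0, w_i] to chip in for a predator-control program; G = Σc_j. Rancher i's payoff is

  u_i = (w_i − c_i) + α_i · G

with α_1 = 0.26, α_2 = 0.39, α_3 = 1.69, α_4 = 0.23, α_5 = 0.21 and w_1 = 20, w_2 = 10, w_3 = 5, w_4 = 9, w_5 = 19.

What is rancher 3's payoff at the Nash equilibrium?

8.45

∂u_i/∂c_i = α_i − 1, so rancher i contributes w_i if α_i > 1, else 0.
α_i > 1 for i ∈ {3}; NE contributions (0, 0, 5, 0, 0), G = 5.
u_3 = (5 − 5) + 1.69·5 = 8.45.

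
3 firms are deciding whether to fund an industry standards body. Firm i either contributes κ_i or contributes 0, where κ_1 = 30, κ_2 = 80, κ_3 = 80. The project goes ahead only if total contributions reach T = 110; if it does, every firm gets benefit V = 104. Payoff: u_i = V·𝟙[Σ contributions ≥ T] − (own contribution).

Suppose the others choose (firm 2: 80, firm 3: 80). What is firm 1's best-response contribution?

0

Others' total = 160 ≥ 110; contributing adds cost 30 for no extra benefit.
Best response: 0.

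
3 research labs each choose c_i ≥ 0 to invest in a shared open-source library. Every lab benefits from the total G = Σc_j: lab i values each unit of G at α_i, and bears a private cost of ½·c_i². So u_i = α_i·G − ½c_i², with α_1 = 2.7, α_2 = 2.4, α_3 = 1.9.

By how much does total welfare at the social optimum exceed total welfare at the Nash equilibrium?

32.83

Lab i's FOC: ∂u_i/∂c_i = α_i − c_i = 0, so c_i* = α_i.
NE contributions = (2.7, 2.4, 1.9); G = 7.
W^NE = (Σα)·G − ½Σα_i² = 7² − ½·16.66 = 40.67.
Planner sets c_i = Σα_j = 7 for every i, so G^SO = 3·7 = 21.
W^SO = (Σα)·G^SO − ½·3·(Σα)² = (3/2)·7² = 73.5.
Deadweight loss = W^SO − W^NE = 32.83.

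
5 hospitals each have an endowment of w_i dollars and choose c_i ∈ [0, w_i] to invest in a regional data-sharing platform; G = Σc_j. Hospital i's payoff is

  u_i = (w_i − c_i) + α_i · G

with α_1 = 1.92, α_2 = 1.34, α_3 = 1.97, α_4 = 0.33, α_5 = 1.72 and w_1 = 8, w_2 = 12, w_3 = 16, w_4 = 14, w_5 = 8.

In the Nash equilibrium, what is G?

∂u_i/∂c_i = α_i − 1, so hospital i contributes w_i if α_i > 1, else 0.
α_i > 1 for i ∈ {1, 2, 3, 5}; NE contributions (8, 12, 16, 0, 8), G = 44.

44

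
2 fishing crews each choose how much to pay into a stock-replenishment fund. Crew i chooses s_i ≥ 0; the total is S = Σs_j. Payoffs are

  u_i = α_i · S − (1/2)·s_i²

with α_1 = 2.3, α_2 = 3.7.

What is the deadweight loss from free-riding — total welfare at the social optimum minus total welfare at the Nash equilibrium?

Crew i's FOC: ∂u_i/∂s_i = α_i − s_i = 0, so s_i* = α_i.
NE contributions = (2.3, 3.7); S = 6.
W^NE = (Σα)·S − ½Σα_i² = 6² − ½·18.98 = 26.51.
Planner sets s_i = Σα_j = 6 for every i, so S^SO = 2·6 = 12.
W^SO = (Σα)·S^SO − ½·2·(Σα)² = (2/2)·6² = 36.
Deadweight loss = W^SO − W^NE = 9.49.

9.49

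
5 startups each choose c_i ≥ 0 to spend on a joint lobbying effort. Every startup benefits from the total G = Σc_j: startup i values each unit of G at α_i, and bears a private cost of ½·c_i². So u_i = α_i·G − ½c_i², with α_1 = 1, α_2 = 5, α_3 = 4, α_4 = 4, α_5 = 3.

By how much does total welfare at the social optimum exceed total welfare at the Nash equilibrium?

Startup i's FOC: ∂u_i/∂c_i = α_i − c_i = 0, so c_i* = α_i.
NE contributions = (1, 5, 4, 4, 3); G = 17.
W^NE = (Σα)·G − ½Σα_i² = 17² − ½·67 = 255.5.
Planner sets c_i = Σα_j = 17 for every i, so G^SO = 5·17 = 85.
W^SO = (Σα)·G^SO − ½·5·(Σα)² = (5/2)·17² = 722.5.
Deadweight loss = W^SO − W^NE = 467.

467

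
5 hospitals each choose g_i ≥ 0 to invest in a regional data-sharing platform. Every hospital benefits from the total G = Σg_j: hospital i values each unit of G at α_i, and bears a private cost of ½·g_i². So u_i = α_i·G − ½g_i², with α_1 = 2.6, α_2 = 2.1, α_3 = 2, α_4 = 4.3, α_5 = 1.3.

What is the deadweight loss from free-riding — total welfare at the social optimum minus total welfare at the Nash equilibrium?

Hospital i's FOC: ∂u_i/∂g_i = α_i − g_i = 0, so g_i* = α_i.
NE contributions = (2.6, 2.1, 2, 4.3, 1.3); G = 12.3.
W^NE = (Σα)·G − ½Σα_i² = 12.3² − ½·35.35 = 133.615.
Planner sets g_i = Σα_j = 12.3 for every i, so G^SO = 5·12.3 = 61.5.
W^SO = (Σα)·G^SO − ½·5·(Σα)² = (5/2)·12.3² = 378.225.
Deadweight loss = W^SO − W^NE = 244.61.

244.61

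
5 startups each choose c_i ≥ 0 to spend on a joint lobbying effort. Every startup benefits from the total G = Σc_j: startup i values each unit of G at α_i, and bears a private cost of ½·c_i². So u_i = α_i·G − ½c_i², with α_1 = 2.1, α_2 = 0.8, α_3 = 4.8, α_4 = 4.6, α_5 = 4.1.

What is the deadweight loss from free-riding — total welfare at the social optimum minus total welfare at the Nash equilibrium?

Startup i's FOC: ∂u_i/∂c_i = α_i − c_i = 0, so c_i* = α_i.
NE contributions = (2.1, 0.8, 4.8, 4.6, 4.1); G = 16.4.
W^NE = (Σα)·G − ½Σα_i² = 16.4² − ½·66.06 = 235.93.
Planner sets c_i = Σα_j = 16.4 for every i, so G^SO = 5·16.4 = 82.
W^SO = (Σα)·G^SO − ½·5·(Σα)² = (5/2)·16.4² = 672.4.
Deadweight loss = W^SO − W^NE = 436.47.

436.47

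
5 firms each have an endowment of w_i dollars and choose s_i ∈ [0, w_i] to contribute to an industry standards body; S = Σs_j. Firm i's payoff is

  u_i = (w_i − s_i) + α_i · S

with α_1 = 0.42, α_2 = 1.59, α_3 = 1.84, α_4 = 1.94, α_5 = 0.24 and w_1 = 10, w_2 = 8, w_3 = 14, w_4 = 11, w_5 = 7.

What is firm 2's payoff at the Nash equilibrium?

∂u_i/∂s_i = α_i − 1, so firm i contributes w_i if α_i > 1, else 0.
α_i > 1 for i ∈ {2, 3, 4}; NE contributions (0, 8, 14, 11, 0), S = 33.
u_2 = (8 − 8) + 1.59·33 = 52.47.

52.47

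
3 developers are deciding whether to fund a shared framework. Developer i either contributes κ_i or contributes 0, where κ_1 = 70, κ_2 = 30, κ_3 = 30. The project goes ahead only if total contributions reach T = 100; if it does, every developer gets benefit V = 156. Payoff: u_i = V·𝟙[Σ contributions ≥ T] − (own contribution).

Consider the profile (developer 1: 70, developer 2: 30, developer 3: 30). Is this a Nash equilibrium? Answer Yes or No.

No

Total = 130 ≥ 100: provided.
Developer 1 (pledges 70, payoff 86): dropping to 0 → total 60, payoff 0. No gain.
Developer 2 (pledges 30, payoff 126): dropping to 0 → total 100, payoff 156. Profitable deviation.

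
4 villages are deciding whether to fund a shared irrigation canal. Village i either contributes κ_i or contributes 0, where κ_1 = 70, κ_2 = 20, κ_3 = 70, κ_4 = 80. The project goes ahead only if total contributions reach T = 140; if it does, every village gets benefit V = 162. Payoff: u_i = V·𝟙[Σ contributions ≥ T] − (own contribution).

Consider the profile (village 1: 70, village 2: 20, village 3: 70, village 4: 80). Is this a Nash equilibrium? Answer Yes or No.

No

Total = 240 ≥ 140: provided.
Village 1 (pledges 70, payoff 92): dropping to 0 → total 170, payoff 162. Profitable deviation.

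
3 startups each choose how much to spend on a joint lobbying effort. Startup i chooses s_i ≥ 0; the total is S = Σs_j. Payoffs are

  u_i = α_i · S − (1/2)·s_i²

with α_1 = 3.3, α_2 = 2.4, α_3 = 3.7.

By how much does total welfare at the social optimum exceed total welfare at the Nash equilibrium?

Startup i's FOC: ∂u_i/∂s_i = α_i − s_i = 0, so s_i* = α_i.
NE contributions = (3.3, 2.4, 3.7); S = 9.4.
W^NE = (Σα)·S − ½Σα_i² = 9.4² − ½·30.34 = 73.19.
Planner sets s_i = Σα_j = 9.4 for every i, so S^SO = 3·9.4 = 28.2.
W^SO = (Σα)·S^SO − ½·3·(Σα)² = (3/2)·9.4² = 132.54.
Deadweight loss = W^SO − W^NE = 59.35.

59.35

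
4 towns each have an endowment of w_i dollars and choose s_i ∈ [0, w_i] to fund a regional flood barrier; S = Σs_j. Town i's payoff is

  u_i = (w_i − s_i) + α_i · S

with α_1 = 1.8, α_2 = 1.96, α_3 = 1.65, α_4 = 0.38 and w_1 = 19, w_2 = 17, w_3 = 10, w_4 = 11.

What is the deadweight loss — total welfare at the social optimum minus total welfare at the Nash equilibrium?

52.69

∂u_i/∂s_i = α_i − 1, so town i contributes w_i if α_i > 1, else 0.
α_i > 1 for i ∈ {1, 2, 3}; NE contributions (19, 17, 10, 0), S = 46.
W^NE = Σw_i − S^NE + (Σα_i)·S^NE = 57 + 4.79·46 = 277.34.
Planner: ∂(Σu_j)/∂s_i = Σα_j − 1 = 4.79 > 0, so everyone contributes w_i; S^SO = 57, W^SO = 57 + 4.79·57 = 330.03.
Deadweight loss = 52.69.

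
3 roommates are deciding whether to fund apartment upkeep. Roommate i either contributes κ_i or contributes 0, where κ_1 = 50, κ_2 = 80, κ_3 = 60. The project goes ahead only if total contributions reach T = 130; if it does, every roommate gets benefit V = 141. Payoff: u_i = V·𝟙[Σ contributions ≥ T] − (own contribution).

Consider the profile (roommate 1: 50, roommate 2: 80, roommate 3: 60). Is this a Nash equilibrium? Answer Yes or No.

Total = 190 ≥ 130: provided.
Roommate 1 (pledges 50, payoff 91): dropping to 0 → total 140, payoff 141. Profitable deviation.

No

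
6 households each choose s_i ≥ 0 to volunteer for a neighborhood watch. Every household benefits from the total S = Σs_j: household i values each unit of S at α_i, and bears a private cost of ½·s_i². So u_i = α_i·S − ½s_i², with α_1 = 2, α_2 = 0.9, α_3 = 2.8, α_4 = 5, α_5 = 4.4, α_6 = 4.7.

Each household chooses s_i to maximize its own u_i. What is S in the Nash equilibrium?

Household i's FOC: ∂u_i/∂s_i = α_i − s_i = 0, so s_i* = α_i.
NE contributions = (2, 0.9, 2.8, 5, 4.4, 4.7); S = 19.8.

19.8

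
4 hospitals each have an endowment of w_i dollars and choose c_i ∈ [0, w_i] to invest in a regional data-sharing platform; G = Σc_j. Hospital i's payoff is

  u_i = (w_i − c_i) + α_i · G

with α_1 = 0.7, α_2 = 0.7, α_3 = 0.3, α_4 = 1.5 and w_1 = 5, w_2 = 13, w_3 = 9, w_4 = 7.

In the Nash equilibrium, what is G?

7

∂u_i/∂c_i = α_i − 1, so hospital i contributes w_i if α_i > 1, else 0.
α_i > 1 for i ∈ {4}; NE contributions (0, 0, 0, 7), G = 7.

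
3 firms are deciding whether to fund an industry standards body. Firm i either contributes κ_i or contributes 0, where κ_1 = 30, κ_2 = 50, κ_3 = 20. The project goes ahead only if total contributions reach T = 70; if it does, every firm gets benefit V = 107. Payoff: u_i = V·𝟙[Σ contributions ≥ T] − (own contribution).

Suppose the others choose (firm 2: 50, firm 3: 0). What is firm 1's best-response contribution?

Others' total = 50. Contributing 30 brings total to 80 ≥ 70: gain V − κ_1 = 77.
Best response: 30.

30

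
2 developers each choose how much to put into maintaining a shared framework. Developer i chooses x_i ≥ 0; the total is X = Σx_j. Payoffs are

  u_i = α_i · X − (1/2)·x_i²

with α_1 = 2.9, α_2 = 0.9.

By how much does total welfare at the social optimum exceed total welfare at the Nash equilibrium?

Developer i's FOC: ∂u_i/∂x_i = α_i − x_i = 0, so x_i* = α_i.
NE contributions = (2.9, 0.9); X = 3.8.
W^NE = (Σα)·X − ½Σα_i² = 3.8² − ½·9.22 = 9.83.
Planner sets x_i = Σα_j = 3.8 for every i, so X^SO = 2·3.8 = 7.6.
W^SO = (Σα)·X^SO − ½·2·(Σα)² = (2/2)·3.8² = 14.44.
Deadweight loss = W^SO − W^NE = 4.61.

4.61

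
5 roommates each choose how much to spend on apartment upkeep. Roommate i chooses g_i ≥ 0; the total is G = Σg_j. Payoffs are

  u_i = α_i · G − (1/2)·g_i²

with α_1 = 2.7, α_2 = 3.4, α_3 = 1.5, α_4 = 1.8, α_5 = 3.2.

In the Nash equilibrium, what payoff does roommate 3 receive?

Roommate i's FOC: ∂u_i/∂g_i = α_i − g_i = 0, so g_i* = α_i.
NE contributions = (2.7, 3.4, 1.5, 1.8, 3.2); G = 12.6.
u_3 = α_3·G − ½·(g_3)² = 1.5·12.6 − ½·1.5² = 17.775.

17.775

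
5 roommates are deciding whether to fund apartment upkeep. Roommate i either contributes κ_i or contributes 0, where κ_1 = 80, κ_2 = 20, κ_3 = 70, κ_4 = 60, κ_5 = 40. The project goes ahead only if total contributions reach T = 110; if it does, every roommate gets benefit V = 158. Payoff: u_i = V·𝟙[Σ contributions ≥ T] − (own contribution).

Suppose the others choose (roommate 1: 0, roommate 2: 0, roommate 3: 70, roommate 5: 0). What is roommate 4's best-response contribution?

Others' total = 70. Contributing 60 brings total to 130 ≥ 110: gain V − κ_4 = 98.
Best response: 60.

60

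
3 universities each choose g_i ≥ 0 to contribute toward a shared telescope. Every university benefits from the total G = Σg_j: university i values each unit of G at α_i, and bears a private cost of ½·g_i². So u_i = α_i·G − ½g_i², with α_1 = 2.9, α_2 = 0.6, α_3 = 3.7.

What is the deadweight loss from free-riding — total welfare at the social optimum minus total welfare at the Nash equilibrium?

37.15

University i's FOC: ∂u_i/∂g_i = α_i − g_i = 0, so g_i* = α_i.
NE contributions = (2.9, 0.6, 3.7); G = 7.2.
W^NE = (Σα)·G − ½Σα_i² = 7.2² − ½·22.46 = 40.61.
Planner sets g_i = Σα_j = 7.2 for every i, so G^SO = 3·7.2 = 21.6.
W^SO = (Σα)·G^SO − ½·3·(Σα)² = (3/2)·7.2² = 77.76.
Deadweight loss = W^SO − W^NE = 37.15.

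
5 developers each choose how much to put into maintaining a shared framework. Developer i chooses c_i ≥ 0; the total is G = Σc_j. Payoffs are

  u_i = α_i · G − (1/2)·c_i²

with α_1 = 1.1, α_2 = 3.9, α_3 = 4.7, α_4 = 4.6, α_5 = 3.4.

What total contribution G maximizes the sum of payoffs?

Planner FOC: ∂(Σu_j)/∂c_i = (Σα_j) − c_i = 0, so c_i^SO = Σα_j = 17.7 for every i; G^SO = 88.5.

88.5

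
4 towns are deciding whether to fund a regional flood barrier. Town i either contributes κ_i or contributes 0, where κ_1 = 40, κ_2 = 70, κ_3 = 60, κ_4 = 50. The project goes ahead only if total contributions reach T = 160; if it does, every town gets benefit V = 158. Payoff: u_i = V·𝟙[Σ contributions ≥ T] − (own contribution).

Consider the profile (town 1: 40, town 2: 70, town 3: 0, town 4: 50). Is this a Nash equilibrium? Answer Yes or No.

Total = 160 ≥ 160: provided.
Town 1 (pledges 40, payoff 118): dropping to 0 → total 120, payoff 0. No gain.
Town 2 (pledges 70, payoff 88): dropping to 0 → total 90, payoff 0. No gain.
Town 3 (pledges 0, payoff 158): pledging 60 → total 220, payoff 98. No gain.
Town 4 (pledges 50, payoff 108): dropping to 0 → total 110, payoff 0. No gain.

Yes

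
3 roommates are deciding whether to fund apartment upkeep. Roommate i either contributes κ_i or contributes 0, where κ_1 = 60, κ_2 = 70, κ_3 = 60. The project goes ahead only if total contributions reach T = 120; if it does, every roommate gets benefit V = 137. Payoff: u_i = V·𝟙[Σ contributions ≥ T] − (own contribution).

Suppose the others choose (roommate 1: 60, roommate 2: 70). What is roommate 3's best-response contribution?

0

Others' total = 130 ≥ 120; contributing adds cost 60 for no extra benefit.
Best response: 0.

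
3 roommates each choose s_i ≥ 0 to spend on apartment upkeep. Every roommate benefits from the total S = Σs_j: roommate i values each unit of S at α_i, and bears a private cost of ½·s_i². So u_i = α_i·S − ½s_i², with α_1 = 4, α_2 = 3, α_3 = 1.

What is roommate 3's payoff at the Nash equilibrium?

Roommate i's FOC: ∂u_i/∂s_i = α_i − s_i = 0, so s_i* = α_i.
NE contributions = (4, 3, 1); S = 8.
u_3 = α_3·S − ½·(s_3)² = 1·8 − ½·1² = 7.5.

7.5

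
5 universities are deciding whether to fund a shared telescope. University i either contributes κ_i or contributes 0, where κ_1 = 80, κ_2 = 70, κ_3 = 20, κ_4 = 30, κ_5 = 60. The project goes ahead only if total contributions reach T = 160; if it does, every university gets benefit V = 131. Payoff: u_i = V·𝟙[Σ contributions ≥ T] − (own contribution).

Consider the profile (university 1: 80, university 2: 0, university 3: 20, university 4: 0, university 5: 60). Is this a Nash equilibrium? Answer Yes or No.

Total = 160 ≥ 160: provided.
University 1 (pledges 80, payoff 51): dropping to 0 → total 80, payoff 0. No gain.
University 2 (pledges 0, payoff 131): pledging 70 → total 230, payoff 61. No gain.
University 3 (pledges 20, payoff 111): dropping to 0 → total 140, payoff 0. No gain.
University 4 (pledges 0, payoff 131): pledging 30 → total 190, payoff 101. No gain.
University 5 (pledges 60, payoff 71): dropping to 0 → total 100, payoff 0. No gain.

Yes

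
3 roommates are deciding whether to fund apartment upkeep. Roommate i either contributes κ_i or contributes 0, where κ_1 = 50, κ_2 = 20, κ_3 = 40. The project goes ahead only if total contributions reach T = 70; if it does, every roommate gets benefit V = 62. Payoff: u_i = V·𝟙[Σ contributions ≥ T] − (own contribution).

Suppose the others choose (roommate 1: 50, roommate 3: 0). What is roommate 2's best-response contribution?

Others' total = 50. Contributing 20 brings total to 70 ≥ 70: gain V − κ_2 = 42.
Best response: 20.

20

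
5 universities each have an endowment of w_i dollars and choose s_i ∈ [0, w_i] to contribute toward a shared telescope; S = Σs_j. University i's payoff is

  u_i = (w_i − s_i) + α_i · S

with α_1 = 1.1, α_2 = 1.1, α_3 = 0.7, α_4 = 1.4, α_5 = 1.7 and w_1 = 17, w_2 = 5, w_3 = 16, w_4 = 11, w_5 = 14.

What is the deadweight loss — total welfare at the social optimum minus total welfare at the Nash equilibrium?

80

∂u_i/∂s_i = α_i − 1, so university i contributes w_i if α_i > 1, else 0.
α_i > 1 for i ∈ {1, 2, 4, 5}; NE contributions (17, 5, 0, 11, 14), S = 47.
W^NE = Σw_i − S^NE + (Σα_i)·S^NE = 63 + 5·47 = 298.
Planner: ∂(Σu_j)/∂s_i = Σα_j − 1 = 5 > 0, so everyone contributes w_i; S^SO = 63, W^SO = 63 + 5·63 = 378.
Deadweight loss = 80.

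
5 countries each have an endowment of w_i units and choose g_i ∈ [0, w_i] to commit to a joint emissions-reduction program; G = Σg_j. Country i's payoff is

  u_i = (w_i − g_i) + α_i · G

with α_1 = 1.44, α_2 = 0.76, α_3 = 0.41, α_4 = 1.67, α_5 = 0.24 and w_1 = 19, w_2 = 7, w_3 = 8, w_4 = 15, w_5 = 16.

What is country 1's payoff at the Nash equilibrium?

48.96

∂u_i/∂g_i = α_i − 1, so country i contributes w_i if α_i > 1, else 0.
α_i > 1 for i ∈ {1, 4}; NE contributions (19, 0, 0, 15, 0), G = 34.
u_1 = (19 − 19) + 1.44·34 = 48.96.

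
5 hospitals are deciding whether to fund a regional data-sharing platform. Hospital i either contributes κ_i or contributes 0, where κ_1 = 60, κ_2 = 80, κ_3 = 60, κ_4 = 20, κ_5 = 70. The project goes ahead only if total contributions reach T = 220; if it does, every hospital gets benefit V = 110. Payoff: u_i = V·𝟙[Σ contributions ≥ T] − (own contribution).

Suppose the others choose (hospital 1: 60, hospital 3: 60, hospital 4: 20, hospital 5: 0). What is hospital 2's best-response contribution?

80

Others' total = 140. Contributing 80 brings total to 220 ≥ 220: gain V − κ_2 = 30.
Best response: 80.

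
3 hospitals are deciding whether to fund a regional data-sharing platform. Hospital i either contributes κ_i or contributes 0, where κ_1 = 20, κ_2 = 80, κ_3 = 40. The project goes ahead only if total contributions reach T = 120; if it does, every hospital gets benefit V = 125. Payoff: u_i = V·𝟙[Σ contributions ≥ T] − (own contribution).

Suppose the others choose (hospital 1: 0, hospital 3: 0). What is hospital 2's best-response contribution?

Others' total = 0. Even contributing 80 gives 80 < 120: no benefit either way.
Best response: 0.

0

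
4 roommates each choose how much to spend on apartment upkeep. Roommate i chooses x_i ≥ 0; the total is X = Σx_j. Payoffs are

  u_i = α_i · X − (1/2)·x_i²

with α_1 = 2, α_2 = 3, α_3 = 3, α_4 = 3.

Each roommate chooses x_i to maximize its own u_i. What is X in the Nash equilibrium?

Roommate i's FOC: ∂u_i/∂x_i = α_i − x_i = 0, so x_i* = α_i.
NE contributions = (2, 3, 3, 3); X = 11.

11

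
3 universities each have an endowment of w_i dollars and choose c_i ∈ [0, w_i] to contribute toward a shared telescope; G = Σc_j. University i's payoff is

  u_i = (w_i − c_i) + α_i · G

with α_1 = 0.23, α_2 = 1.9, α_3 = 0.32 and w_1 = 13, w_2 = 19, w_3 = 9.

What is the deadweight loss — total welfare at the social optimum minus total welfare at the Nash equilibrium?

∂u_i/∂c_i = α_i − 1, so university i contributes w_i if α_i > 1, else 0.
α_i > 1 for i ∈ {2}; NE contributions (0, 19, 0), G = 19.
W^NE = Σw_i − G^NE + (Σα_i)·G^NE = 41 + 1.45·19 = 68.55.
Planner: ∂(Σu_j)/∂c_i = Σα_j − 1 = 1.45 > 0, so everyone contributes w_i; G^SO = 41, W^SO = 41 + 1.45·41 = 100.45.
Deadweight loss = 31.9.

31.9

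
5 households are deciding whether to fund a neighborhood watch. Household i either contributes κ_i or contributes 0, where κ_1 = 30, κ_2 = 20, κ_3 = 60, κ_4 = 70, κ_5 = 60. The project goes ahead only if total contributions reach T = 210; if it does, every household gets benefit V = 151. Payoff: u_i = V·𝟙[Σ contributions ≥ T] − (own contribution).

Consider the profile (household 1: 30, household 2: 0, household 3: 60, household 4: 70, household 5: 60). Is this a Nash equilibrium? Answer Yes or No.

Total = 220 ≥ 210: provided.
Household 1 (pledges 30, payoff 121): dropping to 0 → total 190, payoff 0. No gain.
Household 2 (pledges 0, payoff 151): pledging 20 → total 240, payoff 131. No gain.
Household 3 (pledges 60, payoff 91): dropping to 0 → total 160, payoff 0. No gain.
Household 4 (pledges 70, payoff 81): dropping to 0 → total 150, payoff 0. No gain.
Household 5 (pledges 60, payoff 91): dropping to 0 → total 160, payoff 0. No gain.

Yes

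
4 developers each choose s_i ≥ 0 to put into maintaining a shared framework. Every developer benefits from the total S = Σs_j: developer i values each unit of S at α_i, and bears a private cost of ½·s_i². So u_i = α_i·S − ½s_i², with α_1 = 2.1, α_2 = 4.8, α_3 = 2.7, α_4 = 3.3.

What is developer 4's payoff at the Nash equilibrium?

37.125

Developer i's FOC: ∂u_i/∂s_i = α_i − s_i = 0, so s_i* = α_i.
NE contributions = (2.1, 4.8, 2.7, 3.3); S = 12.9.
u_4 = α_4·S − ½·(s_4)² = 3.3·12.9 − ½·3.3² = 37.125.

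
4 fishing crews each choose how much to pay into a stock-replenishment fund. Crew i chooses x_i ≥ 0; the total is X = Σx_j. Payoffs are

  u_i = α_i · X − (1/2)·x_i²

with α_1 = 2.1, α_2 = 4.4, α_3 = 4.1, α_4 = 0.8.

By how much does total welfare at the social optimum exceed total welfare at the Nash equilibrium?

150.57

Crew i's FOC: ∂u_i/∂x_i = α_i − x_i = 0, so x_i* = α_i.
NE contributions = (2.1, 4.4, 4.1, 0.8); X = 11.4.
W^NE = (Σα)·X − ½Σα_i² = 11.4² − ½·41.22 = 109.35.
Planner sets x_i = Σα_j = 11.4 for every i, so X^SO = 4·11.4 = 45.6.
W^SO = (Σα)·X^SO − ½·4·(Σα)² = (4/2)·11.4² = 259.92.
Deadweight loss = W^SO − W^NE = 150.57.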